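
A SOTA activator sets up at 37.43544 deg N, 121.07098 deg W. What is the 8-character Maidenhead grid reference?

Offset from 180°W / 90°S: lon 58.92902°, lat 127.43544°.
Field (20°×10°, letters A–R): 58.92902/20 → 2 → C, 127.43544/10 → 12 → M; chars CM.
Square (2°×1°, digits 0–9): 18.92902/2 → 9, 7.43544/1 → 7; chars 97.
Subsquare (5′×2.5′, letters a–x): 0.92902/0.0833333 → 11 → l, 0.43544/0.0416667 → 10 → k; chars lk.
Extended square (30″×15″, digits 0–9): 0.01235/0.00833333 → 1, 0.01877/0.00416667 → 4; chars 14.

CM97lk14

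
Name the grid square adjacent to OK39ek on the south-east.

OK39fj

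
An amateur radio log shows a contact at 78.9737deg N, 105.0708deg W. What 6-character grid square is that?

Offset from 180°W / 90°S: lon 74.9292°, lat 168.9737°.
Field (20°×10°, letters A–R): lon ⌊74.9292/20⌋ = 3 → D; lat ⌊168.9737/10⌋ = 16 → Q.
Square (2°×1°, digits 0–9): lon ⌊14.9292/2⌋ = 7; lat ⌊8.9737/1⌋ = 8.
Subsquare (5′×2.5′, letters a–x): lon ⌊0.9292/0.0833333⌋ = 11 → l; lat ⌊0.9737/0.0416667⌋ = 23 → x.

DQ78lx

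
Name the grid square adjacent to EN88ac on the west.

Longitude subsquare a = 0; −1 → -1, wraps to 23 = x, carry into square.
Longitude square 8; −1 → 7.
The latitude characters are unchanged.

EN78xc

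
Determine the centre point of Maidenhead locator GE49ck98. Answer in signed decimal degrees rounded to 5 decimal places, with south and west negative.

-40.54792, -51.75417

Field G=6, E=4: +6·20° lon, +4·10° lat → SW at lon -60°, lat -50°.
Square 4, 9: +4·2° lon, +9·1° lat → SW at lon -52°, lat -41°.
Subsquare c=2, k=10: +2·0.0833333° lon, +10·0.0416667° lat → SW at lon -51.8333°, lat -40.5833°.
Extended square 9, 8: +9·0.00833333° lon, +8·0.00416667° lat → SW at lon -51.7583°, lat -40.55°.
Cell spans 0.00833333° lon × 0.00416667° lat. Centre is SW corner plus half of each.
latitude -40.54792, longitude -51.75417.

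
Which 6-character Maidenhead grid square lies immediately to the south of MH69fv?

Latitude subsquare v = 21; −1 → 20 = u.
The longitude characters are unchanged.

MH69fu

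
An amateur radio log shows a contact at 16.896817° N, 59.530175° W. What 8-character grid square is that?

Add 180° to longitude and 90° to latitude: 120.46983, 106.89682.
Field: lon ⌊120.46983/20⌋ = 6 → G; lat ⌊106.89682/10⌋ = 10 → K.
Square: lon ⌊0.46983/2⌋ = 0; lat ⌊6.89682/1⌋ = 6.
Subsquare: lon ⌊0.46983/0.0833333⌋ = 5 → f; lat ⌊0.89682/0.0416667⌋ = 21 → v.
Extended square: lon ⌊0.05316/0.00833333⌋ = 6; lat ⌊0.02182/0.00416667⌋ = 5.

GK06fv65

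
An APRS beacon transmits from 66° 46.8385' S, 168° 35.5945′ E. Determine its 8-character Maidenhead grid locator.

Shift to the Maidenhead origin (180°W, 90°S): lon 348.59324, lat 23.21936.
Field (20°×10°, letters A–R): lon ⌊348.59324/20⌋ = 17 → R; lat ⌊23.21936/10⌋ = 2 → C.
Square (2°×1°, digits 0–9): lon ⌊8.59324/2⌋ = 4; lat ⌊3.21936/1⌋ = 3.
Subsquare (5′×2.5′, letters a–x): lon ⌊0.59324/0.0833333⌋ = 7 → h; lat ⌊0.21936/0.0416667⌋ = 5 → f.
Extended square (30″×15″, digits 0–9): lon ⌊0.00991/0.00833333⌋ = 1; lat ⌊0.01102/0.00416667⌋ = 2.

RC43hf12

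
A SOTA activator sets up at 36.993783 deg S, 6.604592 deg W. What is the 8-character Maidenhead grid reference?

IF63qa71

Add 180° to longitude and 90° to latitude: 173.39541, 53.00622.
Field (20°×10°, letters A–R): 173.39541/20 → 8 → I, 53.00622/10 → 5 → F; chars IF.
Square (2°×1°, digits 0–9): 13.39541/2 → 6, 3.00622/1 → 3; chars 63.
Subsquare (5′×2.5′, letters a–x): 1.39541/0.0833333 → 16 → q, 0.00622/0.0416667 → 0 → a; chars qa.
Extended square (30″×15″, digits 0–9): 0.06207/0.00833333 → 7, 0.00622/0.00416667 → 1; chars 71.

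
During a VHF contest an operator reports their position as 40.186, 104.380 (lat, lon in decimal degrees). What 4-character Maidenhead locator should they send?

ON20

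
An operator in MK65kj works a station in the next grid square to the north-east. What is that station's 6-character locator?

MK65lk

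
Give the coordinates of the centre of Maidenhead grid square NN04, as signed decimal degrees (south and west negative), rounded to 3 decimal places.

44.500, 81.000

Field N=13, N=13: +13·20° lon, +13·10° lat → SW at lon 80°, lat 40°.
Square 0, 4: +0·2° lon, +4·1° lat → SW at lon 80°, lat 44°.
Cell spans 2° lon × 1° lat. Centre is SW corner plus half of each.
latitude 44.500, longitude 81.000.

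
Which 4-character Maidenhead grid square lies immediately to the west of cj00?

BJ90

Longitude square 0; −1 → -1, wraps to 9, carry into field.
Longitude field C = 2; −1 → 1 = B.
The latitude characters are unchanged.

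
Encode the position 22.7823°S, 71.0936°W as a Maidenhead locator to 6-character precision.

FG47kf

Offset from 180°W / 90°S: lon 108.9064°, lat 67.2177°.
Field: lon ⌊108.9064/20⌋ = 5 → F; lat ⌊67.2177/10⌋ = 6 → G.
Square: lon ⌊8.9064/2⌋ = 4; lat ⌊7.2177/1⌋ = 7.
Subsquare: lon ⌊0.9064/0.0833333⌋ = 10 → k; lat ⌊0.2177/0.0416667⌋ = 5 → f.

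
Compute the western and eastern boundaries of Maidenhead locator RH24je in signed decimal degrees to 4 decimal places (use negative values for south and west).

Field R=17, H=7: +17·20° lon, +7·10° lat → SW at lon 160°, lat -20°.
Square 2, 4: +2·2° lon, +4·1° lat → SW at lon 164°, lat -16°.
Subsquare j=9, e=4: +9·0.0833333° lon, +4·0.0416667° lat → SW at lon 164.75°, lat -15.8333°.
Cell spans 0.0833333° lon × 0.0416667° lat.
west 164.7500, east 164.8333.

164.7500, 164.8333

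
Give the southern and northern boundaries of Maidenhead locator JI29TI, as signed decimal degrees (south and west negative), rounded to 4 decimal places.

Field J=9, I=8: +9·20° lon, +8·10° lat → SW at lon 0°, lat -10°.
Square 2, 9: +2·2° lon, +9·1° lat → SW at lon 4°, lat -1°.
Subsquare t=19, i=8: +19·0.0833333° lon, +8·0.0416667° lat → SW at lon 5.58333°, lat -0.666667°.
Cell spans 0.0833333° lon × 0.0416667° lat.
south -0.6667, north -0.6250.

-0.6667, -0.6250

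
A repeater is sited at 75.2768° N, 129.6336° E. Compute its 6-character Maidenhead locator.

PQ45tg

Shift to the Maidenhead origin (180°W, 90°S): lon 309.6336, lat 165.2768.
Field: lon ⌊309.6336/20⌋ = 15 → P; lat ⌊165.2768/10⌋ = 16 → Q.
Square: lon ⌊9.6336/2⌋ = 4; lat ⌊5.2768/1⌋ = 5.
Subsquare: lon ⌊1.6336/0.0833333⌋ = 19 → t; lat ⌊0.2768/0.0416667⌋ = 6 → g.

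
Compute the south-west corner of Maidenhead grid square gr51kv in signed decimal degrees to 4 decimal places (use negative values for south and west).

81.8750, -49.1667

Field G=6, R=17: +6·20° lon, +17·10° lat → SW at lon -60°, lat 80°.
Square 5, 1: +5·2° lon, +1·1° lat → SW at lon -50°, lat 81°.
Subsquare k=10, v=21: +10·0.0833333° lon, +21·0.0416667° lat → SW at lon -49.1667°, lat 81.875°.
latitude 81.8750, longitude -49.1667.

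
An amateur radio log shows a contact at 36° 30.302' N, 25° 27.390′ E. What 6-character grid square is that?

KM26rm

Offset from 180°W / 90°S: lon 205.4565°, lat 126.5050°.
Field: lon ⌊205.4565/20⌋ = 10 → K; lat ⌊126.5050/10⌋ = 12 → M.
Square: lon ⌊5.4565/2⌋ = 2; lat ⌊6.5050/1⌋ = 6.
Subsquare: lon ⌊1.4565/0.0833333⌋ = 17 → r; lat ⌊0.5050/0.0416667⌋ = 12 → m.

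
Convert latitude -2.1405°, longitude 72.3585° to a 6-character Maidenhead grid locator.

MI67eu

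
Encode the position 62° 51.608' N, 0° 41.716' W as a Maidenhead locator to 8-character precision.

Add 180° to longitude and 90° to latitude: 179.30473, 152.86013.
Field: lon ⌊179.30473/20⌋ = 8 → I; lat ⌊152.86013/10⌋ = 15 → P.
Square: lon ⌊19.30473/2⌋ = 9; lat ⌊2.86013/1⌋ = 2.
Subsquare: lon ⌊1.30473/0.0833333⌋ = 15 → p; lat ⌊0.86013/0.0416667⌋ = 20 → u.
Extended square: lon ⌊0.05473/0.00833333⌋ = 6; lat ⌊0.02680/0.00416667⌋ = 6.

IP92pu66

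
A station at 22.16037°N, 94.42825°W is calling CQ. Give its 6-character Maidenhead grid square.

Shift to the Maidenhead origin (180°W, 90°S): lon 85.5717, lat 112.1604.
Field (20°×10°, letters A–R): lon ⌊85.5717/20⌋ = 4 → E; lat ⌊112.1604/10⌋ = 11 → L.
Square (2°×1°, digits 0–9): lon ⌊5.5717/2⌋ = 2; lat ⌊2.1604/1⌋ = 2.
Subsquare (5′×2.5′, letters a–x): lon ⌊1.5717/0.0833333⌋ = 18 → s; lat ⌊0.1604/0.0416667⌋ = 3 → d.

EL22sd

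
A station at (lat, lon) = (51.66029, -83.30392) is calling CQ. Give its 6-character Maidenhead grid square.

Offset from 180°W / 90°S: lon 96.6961°, lat 141.6603°.
Field: lon ⌊96.6961/20⌋ = 4 → E; lat ⌊141.6603/10⌋ = 14 → O.
Square: lon ⌊16.6961/2⌋ = 8; lat ⌊1.6603/1⌋ = 1.
Subsquare: lon ⌊0.6961/0.0833333⌋ = 8 → i; lat ⌊0.6603/0.0416667⌋ = 15 → p.

EO81ip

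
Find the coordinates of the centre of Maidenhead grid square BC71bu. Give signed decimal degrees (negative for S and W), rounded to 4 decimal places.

-68.1458, -145.8750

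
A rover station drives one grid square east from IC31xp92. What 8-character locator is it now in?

IC41ap02

Longitude extended square 9; +1 → 10, wraps to 0, carry into subsquare.
Longitude subsquare x = 23; +1 → 24, wraps to 0 = a, carry into square.
Longitude square 3; +1 → 4.
The latitude characters are unchanged.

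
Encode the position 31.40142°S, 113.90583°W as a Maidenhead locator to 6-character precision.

DF38bo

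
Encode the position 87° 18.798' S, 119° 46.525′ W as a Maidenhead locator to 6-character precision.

DA02cq

Offset from 180°W / 90°S: lon 60.2246°, lat 2.6867°.
Field: lon ⌊60.2246/20⌋ = 3 → D; lat ⌊2.6867/10⌋ = 0 → A.
Square: lon ⌊0.2246/2⌋ = 0; lat ⌊2.6867/1⌋ = 2.
Subsquare: lon ⌊0.2246/0.0833333⌋ = 2 → c; lat ⌊0.6867/0.0416667⌋ = 16 → q.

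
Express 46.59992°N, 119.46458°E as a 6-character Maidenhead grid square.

ON96ro

Add 180° to longitude and 90° to latitude: 299.4646, 136.5999.
Field: lon ⌊299.4646/20⌋ = 14 → O; lat ⌊136.5999/10⌋ = 13 → N.
Square: lon ⌊19.4646/2⌋ = 9; lat ⌊6.5999/1⌋ = 6.
Subsquare: lon ⌊1.4646/0.0833333⌋ = 17 → r; lat ⌊0.5999/0.0416667⌋ = 14 → o.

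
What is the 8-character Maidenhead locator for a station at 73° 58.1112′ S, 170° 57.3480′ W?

AB46ma57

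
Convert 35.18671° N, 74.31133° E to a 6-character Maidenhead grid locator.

MM75de

Shift to the Maidenhead origin (180°W, 90°S): lon 254.3113, lat 125.1867.
Field (20°×10°, letters A–R): 254.3113/20 → 12 → M, 125.1867/10 → 12 → M; chars MM.
Square (2°×1°, digits 0–9): 14.3113/2 → 7, 5.1867/1 → 5; chars 75.
Subsquare (5′×2.5′, letters a–x): 0.3113/0.0833333 → 3 → d, 0.1867/0.0416667 → 4 → e; chars de.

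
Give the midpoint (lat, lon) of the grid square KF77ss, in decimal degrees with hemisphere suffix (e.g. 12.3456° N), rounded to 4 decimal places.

Field K=10, F=5: +10·20° lon, +5·10° lat → SW at lon 20°, lat -40°.
Square 7, 7: +7·2° lon, +7·1° lat → SW at lon 34°, lat -33°.
Subsquare s=18, s=18: +18·0.0833333° lon, +18·0.0416667° lat → SW at lon 35.5°, lat -32.25°.
Cell spans 0.0833333° lon × 0.0416667° lat. Centre is SW corner plus half of each.
latitude 32.2292° S, longitude 35.5417° E.

32.2292° S, 35.5417° E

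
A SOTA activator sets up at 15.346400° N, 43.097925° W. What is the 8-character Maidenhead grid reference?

GK85ki83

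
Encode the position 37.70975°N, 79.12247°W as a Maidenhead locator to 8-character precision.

FM07kr50

Offset from 180°W / 90°S: lon 100.87753°, lat 127.70975°.
Field (20°×10°, letters A–R): lon ⌊100.87753/20⌋ = 5 → F; lat ⌊127.70975/10⌋ = 12 → M.
Square (2°×1°, digits 0–9): lon ⌊0.87753/2⌋ = 0; lat ⌊7.70975/1⌋ = 7.
Subsquare (5′×2.5′, letters a–x): lon ⌊0.87753/0.0833333⌋ = 10 → k; lat ⌊0.70975/0.0416667⌋ = 17 → r.
Extended square (30″×15″, digits 0–9): lon ⌊0.04420/0.00833333⌋ = 5; lat ⌊0.00142/0.00416667⌋ = 0.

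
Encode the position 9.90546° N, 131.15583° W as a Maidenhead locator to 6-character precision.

CJ49kv

Offset from 180°W / 90°S: lon 48.8442°, lat 99.9055°.
Field (20°×10°, letters A–R): 48.8442/20 → 2 → C, 99.9055/10 → 9 → J; chars CJ.
Square (2°×1°, digits 0–9): 8.8442/2 → 4, 9.9055/1 → 9; chars 49.
Subsquare (5′×2.5′, letters a–x): 0.8442/0.0833333 → 10 → k, 0.9055/0.0416667 → 21 → v; chars kv.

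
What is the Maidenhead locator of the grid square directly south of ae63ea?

Latitude subsquare a = 0; −1 → -1, wraps to 23 = x, carry into square.
Latitude square 3; −1 → 2.
The longitude characters are unchanged.

AE62ex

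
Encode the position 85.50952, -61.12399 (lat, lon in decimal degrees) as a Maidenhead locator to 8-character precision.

Shift to the Maidenhead origin (180°W, 90°S): lon 118.87601, lat 175.50952.
Field: 118.87601/20 → 5 → F, 175.50952/10 → 17 → R; chars FR.
Square: 18.87601/2 → 9, 5.50952/1 → 5; chars 95.
Subsquare: 0.87601/0.0833333 → 10 → k, 0.50952/0.0416667 → 12 → m; chars km.
Extended square: 0.04268/0.00833333 → 5, 0.00952/0.00416667 → 2; chars 52.

FR95km52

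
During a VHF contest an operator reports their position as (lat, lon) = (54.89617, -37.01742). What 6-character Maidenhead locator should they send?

Shift to the Maidenhead origin (180°W, 90°S): lon 142.9826, lat 144.8962.
Field (20°×10°, letters A–R): 142.9826/20 → 7 → H, 144.8962/10 → 14 → O; chars HO.
Square (2°×1°, digits 0–9): 2.9826/2 → 1, 4.8962/1 → 4; chars 14.
Subsquare (5′×2.5′, letters a–x): 0.9826/0.0833333 → 11 → l, 0.8962/0.0416667 → 21 → v; chars lv.

HO14lv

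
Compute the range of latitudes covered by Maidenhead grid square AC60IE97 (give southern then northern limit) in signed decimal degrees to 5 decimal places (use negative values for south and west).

Field A=0, C=2: +0·20° lon, +2·10° lat → SW at lon -180°, lat -70°.
Square 6, 0: +6·2° lon, +0·1° lat → SW at lon -168°, lat -70°.
Subsquare i=8, e=4: +8·0.0833333° lon, +4·0.0416667° lat → SW at lon -167.333°, lat -69.8333°.
Extended square 9, 7: +9·0.00833333° lon, +7·0.00416667° lat → SW at lon -167.258°, lat -69.8042°.
Cell spans 0.00833333° lon × 0.00416667° lat.
south -69.80417, north -69.80000.

-69.80417, -69.80000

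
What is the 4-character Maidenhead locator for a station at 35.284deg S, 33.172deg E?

KF64

Shift to the Maidenhead origin (180°W, 90°S): lon 213.17, lat 54.72.
Field (20°×10°, letters A–R): 213.17/20 → 10 → K, 54.72/10 → 5 → F; chars KF.
Square (2°×1°, digits 0–9): 13.17/2 → 6, 4.72/1 → 4; chars 64.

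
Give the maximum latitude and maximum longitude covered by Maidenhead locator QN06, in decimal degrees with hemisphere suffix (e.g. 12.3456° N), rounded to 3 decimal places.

47.000° N, 142.000° E

Field Q=16, N=13: +16·20° lon, +13·10° lat → SW at lon 140°, lat 40°.
Square 0, 6: +0·2° lon, +6·1° lat → SW at lon 140°, lat 46°.
Cell spans 2° lon × 1° lat. NE corner is SW corner plus one full cell.
latitude 47.000° N, longitude 142.000° E.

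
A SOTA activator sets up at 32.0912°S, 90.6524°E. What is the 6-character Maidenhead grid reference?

NF57hv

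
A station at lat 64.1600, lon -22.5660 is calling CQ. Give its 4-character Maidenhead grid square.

Shift to the Maidenhead origin (180°W, 90°S): lon 157.43, lat 154.16.
Field: lon ⌊157.43/20⌋ = 7 → H; lat ⌊154.16/10⌋ = 15 → P.
Square: lon ⌊17.43/2⌋ = 8; lat ⌊4.16/1⌋ = 4.

HP84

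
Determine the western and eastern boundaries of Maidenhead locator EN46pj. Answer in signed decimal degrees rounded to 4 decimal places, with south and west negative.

-90.7500, -90.6667

Field E=4, N=13: +4·20° lon, +13·10° lat → SW at lon -100°, lat 40°.
Square 4, 6: +4·2° lon, +6·1° lat → SW at lon -92°, lat 46°.
Subsquare p=15, j=9: +15·0.0833333° lon, +9·0.0416667° lat → SW at lon -90.75°, lat 46.375°.
Cell spans 0.0833333° lon × 0.0416667° lat.
west -90.7500, east -90.6667.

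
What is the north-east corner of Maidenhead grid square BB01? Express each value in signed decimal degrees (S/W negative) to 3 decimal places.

-78.000, -158.000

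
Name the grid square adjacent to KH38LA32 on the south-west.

Longitude extended square 3; −1 → 2.
Latitude extended square 2; −1 → 1.

KH38la21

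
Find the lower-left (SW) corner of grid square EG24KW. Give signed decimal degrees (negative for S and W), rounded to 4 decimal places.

Field E=4, G=6: +4·20° lon, +6·10° lat → SW at lon -100°, lat -30°.
Square 2, 4: +2·2° lon, +4·1° lat → SW at lon -96°, lat -26°.
Subsquare k=10, w=22: +10·0.0833333° lon, +22·0.0416667° lat → SW at lon -95.1667°, lat -25.0833°.
latitude -25.0833, longitude -95.1667.

-25.0833, -95.1667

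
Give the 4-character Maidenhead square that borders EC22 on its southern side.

Latitude square 2; −1 → 1.
The longitude characters are unchanged.

EC21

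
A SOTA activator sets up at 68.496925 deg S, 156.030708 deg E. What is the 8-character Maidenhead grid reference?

QC81am30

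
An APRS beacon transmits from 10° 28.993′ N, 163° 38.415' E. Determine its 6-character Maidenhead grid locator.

Add 180° to longitude and 90° to latitude: 343.6403, 100.4832.
Field (20°×10°, letters A–R): lon ⌊343.6403/20⌋ = 17 → R; lat ⌊100.4832/10⌋ = 10 → K.
Square (2°×1°, digits 0–9): lon ⌊3.6403/2⌋ = 1; lat ⌊0.4832/1⌋ = 0.
Subsquare (5′×2.5′, letters a–x): lon ⌊1.6403/0.0833333⌋ = 19 → t; lat ⌊0.4832/0.0416667⌋ = 11 → l.

RK10tl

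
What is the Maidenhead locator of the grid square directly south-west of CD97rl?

Longitude subsquare r = 17; −1 → 16 = q.
Latitude subsquare l = 11; −1 → 10 = k.

CD97qk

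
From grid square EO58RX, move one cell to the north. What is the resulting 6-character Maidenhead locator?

Latitude subsquare x = 23; +1 → 24, wraps to 0 = a, carry into square.
Latitude square 8; +1 → 9.
The longitude characters are unchanged.

EO59ra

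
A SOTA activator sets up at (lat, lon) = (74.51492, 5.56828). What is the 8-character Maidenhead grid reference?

Shift to the Maidenhead origin (180°W, 90°S): lon 185.56828, lat 164.51492.
Field: 185.56828/20 → 9 → J, 164.51492/10 → 16 → Q; chars JQ.
Square: 5.56828/2 → 2, 4.51492/1 → 4; chars 24.
Subsquare: 1.56828/0.0833333 → 18 → s, 0.51492/0.0416667 → 12 → m; chars sm.
Extended square: 0.06828/0.00833333 → 8, 0.01492/0.00416667 → 3; chars 83.

JQ24sm83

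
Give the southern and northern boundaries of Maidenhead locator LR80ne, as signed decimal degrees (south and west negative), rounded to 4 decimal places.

80.1667, 80.2083

Field L=11, R=17: +11·20° lon, +17·10° lat → SW at lon 40°, lat 80°.
Square 8, 0: +8·2° lon, +0·1° lat → SW at lon 56°, lat 80°.
Subsquare n=13, e=4: +13·0.0833333° lon, +4·0.0416667° lat → SW at lon 57.0833°, lat 80.1667°.
Cell spans 0.0833333° lon × 0.0416667° lat.
south 80.1667, north 80.2083.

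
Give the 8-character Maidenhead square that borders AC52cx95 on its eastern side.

AC52dx05

Longitude extended square 9; +1 → 10, wraps to 0, carry into subsquare.
Longitude subsquare c = 2; +1 → 3 = d.
The latitude characters are unchanged.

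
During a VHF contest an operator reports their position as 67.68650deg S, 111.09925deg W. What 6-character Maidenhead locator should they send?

Add 180° to longitude and 90° to latitude: 68.9008, 22.3135.
Field: lon ⌊68.9008/20⌋ = 3 → D; lat ⌊22.3135/10⌋ = 2 → C.
Square: lon ⌊8.9008/2⌋ = 4; lat ⌊2.3135/1⌋ = 2.
Subsquare: lon ⌊0.9008/0.0833333⌋ = 10 → k; lat ⌊0.3135/0.0416667⌋ = 7 → h.

DC42kh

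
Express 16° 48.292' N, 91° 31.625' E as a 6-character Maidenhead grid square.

Shift to the Maidenhead origin (180°W, 90°S): lon 271.5271, lat 106.8049.
Field: 271.5271/20 → 13 → N, 106.8049/10 → 10 → K; chars NK.
Square: 11.5271/2 → 5, 6.8049/1 → 6; chars 56.
Subsquare: 1.5271/0.0833333 → 18 → s, 0.8049/0.0416667 → 19 → t; chars st.

NK56st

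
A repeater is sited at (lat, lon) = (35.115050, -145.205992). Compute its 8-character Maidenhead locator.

BM75jc57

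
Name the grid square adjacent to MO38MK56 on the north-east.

MO38mk67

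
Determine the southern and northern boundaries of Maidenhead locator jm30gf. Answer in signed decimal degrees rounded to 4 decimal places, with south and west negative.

Field J=9, M=12: +9·20° lon, +12·10° lat → SW at lon 0°, lat 30°.
Square 3, 0: +3·2° lon, +0·1° lat → SW at lon 6°, lat 30°.
Subsquare g=6, f=5: +6·0.0833333° lon, +5·0.0416667° lat → SW at lon 6.5°, lat 30.2083°.
Cell spans 0.0833333° lon × 0.0416667° lat.
south 30.2083, north 30.2500.

30.2083, 30.2500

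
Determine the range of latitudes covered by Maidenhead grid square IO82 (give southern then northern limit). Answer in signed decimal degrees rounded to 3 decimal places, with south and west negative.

Field I=8, O=14: +8·20° lon, +14·10° lat → SW at lon -20°, lat 50°.
Square 8, 2: +8·2° lon, +2·1° lat → SW at lon -4°, lat 52°.
Cell spans 2° lon × 1° lat.
south 52.000, north 53.000.

52.000, 53.000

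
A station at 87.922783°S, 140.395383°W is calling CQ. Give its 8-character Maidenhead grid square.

BA92tb28

Offset from 180°W / 90°S: lon 39.60462°, lat 2.07722°.
Field: 39.60462/20 → 1 → B, 2.07722/10 → 0 → A; chars BA.
Square: 19.60462/2 → 9, 2.07722/1 → 2; chars 92.
Subsquare: 1.60462/0.0833333 → 19 → t, 0.07722/0.0416667 → 1 → b; chars tb.
Extended square: 0.02128/0.00833333 → 2, 0.03555/0.00416667 → 8; chars 28.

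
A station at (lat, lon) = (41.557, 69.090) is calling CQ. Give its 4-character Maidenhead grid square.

Offset from 180°W / 90°S: lon 249.09°, lat 131.56°.
Field (20°×10°, letters A–R): 249.09/20 → 12 → M, 131.56/10 → 13 → N; chars MN.
Square (2°×1°, digits 0–9): 9.09/2 → 4, 1.56/1 → 1; chars 41.

MN41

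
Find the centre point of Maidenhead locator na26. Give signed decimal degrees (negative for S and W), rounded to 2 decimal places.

Field N=13, A=0: +13·20° lon, +0·10° lat → SW at lon 80°, lat -90°.
Square 2, 6: +2·2° lon, +6·1° lat → SW at lon 84°, lat -84°.
Cell spans 2° lon × 1° lat. Centre is SW corner plus half of each.
latitude -83.50, longitude 85.00.

-83.50, 85.00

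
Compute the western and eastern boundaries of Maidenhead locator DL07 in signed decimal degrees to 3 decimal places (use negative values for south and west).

Field D=3, L=11: +3·20° lon, +11·10° lat → SW at lon -120°, lat 20°.
Square 0, 7: +0·2° lon, +7·1° lat → SW at lon -120°, lat 27°.
Cell spans 2° lon × 1° lat.
west -120.000, east -118.000.

-120.000, -118.000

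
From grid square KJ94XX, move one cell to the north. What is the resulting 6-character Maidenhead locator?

KJ95xa

Latitude subsquare x = 23; +1 → 24, wraps to 0 = a, carry into square.
Latitude square 4; +1 → 5.
The longitude characters are unchanged.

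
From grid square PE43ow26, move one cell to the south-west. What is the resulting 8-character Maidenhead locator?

Longitude extended square 2; −1 → 1.
Latitude extended square 6; −1 → 5.

PE43ow15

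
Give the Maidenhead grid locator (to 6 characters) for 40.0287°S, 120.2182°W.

Shift to the Maidenhead origin (180°W, 90°S): lon 59.7818, lat 49.9713.
Field (20°×10°, letters A–R): 59.7818/20 → 2 → C, 49.9713/10 → 4 → E; chars CE.
Square (2°×1°, digits 0–9): 19.7818/2 → 9, 9.9713/1 → 9; chars 99.
Subsquare (5′×2.5′, letters a–x): 1.7818/0.0833333 → 21 → v, 0.9713/0.0416667 → 23 → x; chars vx.

CE99vx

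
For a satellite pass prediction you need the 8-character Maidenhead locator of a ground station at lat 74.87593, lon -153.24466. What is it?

BQ34jv00

Offset from 180°W / 90°S: lon 26.75534°, lat 164.87593°.
Field: lon ⌊26.75534/20⌋ = 1 → B; lat ⌊164.87593/10⌋ = 16 → Q.
Square: lon ⌊6.75534/2⌋ = 3; lat ⌊4.87593/1⌋ = 4.
Subsquare: lon ⌊0.75534/0.0833333⌋ = 9 → j; lat ⌊0.87593/0.0416667⌋ = 21 → v.
Extended square: lon ⌊0.00534/0.00833333⌋ = 0; lat ⌊0.00093/0.00416667⌋ = 0.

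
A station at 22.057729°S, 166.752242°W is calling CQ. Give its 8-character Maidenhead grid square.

AG67ow96

Shift to the Maidenhead origin (180°W, 90°S): lon 13.24776, lat 67.94227.
Field: lon ⌊13.24776/20⌋ = 0 → A; lat ⌊67.94227/10⌋ = 6 → G.
Square: lon ⌊13.24776/2⌋ = 6; lat ⌊7.94227/1⌋ = 7.
Subsquare: lon ⌊1.24776/0.0833333⌋ = 14 → o; lat ⌊0.94227/0.0416667⌋ = 22 → w.
Extended square: lon ⌊0.08109/0.00833333⌋ = 9; lat ⌊0.02560/0.00416667⌋ = 6.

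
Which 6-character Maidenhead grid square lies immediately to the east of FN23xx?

Longitude subsquare x = 23; +1 → 24, wraps to 0 = a, carry into square.
Longitude square 2; +1 → 3.
The latitude characters are unchanged.

FN33ax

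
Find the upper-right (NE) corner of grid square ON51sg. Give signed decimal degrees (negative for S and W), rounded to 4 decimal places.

Field O=14, N=13: +14·20° lon, +13·10° lat → SW at lon 100°, lat 40°.
Square 5, 1: +5·2° lon, +1·1° lat → SW at lon 110°, lat 41°.
Subsquare s=18, g=6: +18·0.0833333° lon, +6·0.0416667° lat → SW at lon 111.5°, lat 41.25°.
Cell spans 0.0833333° lon × 0.0416667° lat. NE corner is SW corner plus one full cell.
latitude 41.2917, longitude 111.5833.

41.2917, 111.5833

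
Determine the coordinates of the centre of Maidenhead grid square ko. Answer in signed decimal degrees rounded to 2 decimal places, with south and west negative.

55.00, 30.00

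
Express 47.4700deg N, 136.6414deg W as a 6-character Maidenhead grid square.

CN17ql

Add 180° to longitude and 90° to latitude: 43.3586, 137.4700.
Field: lon ⌊43.3586/20⌋ = 2 → C; lat ⌊137.4700/10⌋ = 13 → N.
Square: lon ⌊3.3586/2⌋ = 1; lat ⌊7.4700/1⌋ = 7.
Subsquare: lon ⌊1.3586/0.0833333⌋ = 16 → q; lat ⌊0.4700/0.0416667⌋ = 11 → l.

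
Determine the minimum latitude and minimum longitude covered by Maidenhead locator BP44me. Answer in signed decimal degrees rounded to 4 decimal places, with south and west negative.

64.1667, -151.0000

Field B=1, P=15: +1·20° lon, +15·10° lat → SW at lon -160°, lat 60°.
Square 4, 4: +4·2° lon, +4·1° lat → SW at lon -152°, lat 64°.
Subsquare m=12, e=4: +12·0.0833333° lon, +4·0.0416667° lat → SW at lon -151°, lat 64.1667°.
latitude 64.1667, longitude -151.0000.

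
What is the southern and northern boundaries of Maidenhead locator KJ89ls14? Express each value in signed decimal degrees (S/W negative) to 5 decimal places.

Field K=10, J=9: +10·20° lon, +9·10° lat → SW at lon 20°, lat 0°.
Square 8, 9: +8·2° lon, +9·1° lat → SW at lon 36°, lat 9°.
Subsquare l=11, s=18: +11·0.0833333° lon, +18·0.0416667° lat → SW at lon 36.9167°, lat 9.75°.
Extended square 1, 4: +1·0.00833333° lon, +4·0.00416667° lat → SW at lon 36.925°, lat 9.76667°.
Cell spans 0.00833333° lon × 0.00416667° lat.
south 9.76667, north 9.77083.

9.76667, 9.77083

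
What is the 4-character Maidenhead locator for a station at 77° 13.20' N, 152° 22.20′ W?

Offset from 180°W / 90°S: lon 27.63°, lat 167.22°.
Field (20°×10°, letters A–R): 27.63/20 → 1 → B, 167.22/10 → 16 → Q; chars BQ.
Square (2°×1°, digits 0–9): 7.63/2 → 3, 7.22/1 → 7; chars 37.

BQ37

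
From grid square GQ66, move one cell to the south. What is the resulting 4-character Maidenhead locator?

GQ65

Latitude square 6; −1 → 5.
The longitude characters are unchanged.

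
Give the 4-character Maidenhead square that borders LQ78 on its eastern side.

LQ88

Longitude square 7; +1 → 8.
The latitude characters are unchanged.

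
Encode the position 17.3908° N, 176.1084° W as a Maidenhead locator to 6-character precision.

AK17wj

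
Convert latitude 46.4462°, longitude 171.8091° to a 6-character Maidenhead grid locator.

Shift to the Maidenhead origin (180°W, 90°S): lon 351.8091, lat 136.4462.
Field: lon ⌊351.8091/20⌋ = 17 → R; lat ⌊136.4462/10⌋ = 13 → N.
Square: lon ⌊11.8091/2⌋ = 5; lat ⌊6.4462/1⌋ = 6.
Subsquare: lon ⌊1.8091/0.0833333⌋ = 21 → v; lat ⌊0.4462/0.0416667⌋ = 10 → k.

RN56vk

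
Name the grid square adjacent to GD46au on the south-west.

GD36xt

Longitude subsquare a = 0; −1 → -1, wraps to 23 = x, carry into square.
Longitude square 4; −1 → 3.
Latitude subsquare u = 20; −1 → 19 = t.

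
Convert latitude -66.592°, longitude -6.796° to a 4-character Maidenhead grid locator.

IC63

Offset from 180°W / 90°S: lon 173.20°, lat 23.41°.
Field (20°×10°, letters A–R): lon ⌊173.20/20⌋ = 8 → I; lat ⌊23.41/10⌋ = 2 → C.
Square (2°×1°, digits 0–9): lon ⌊13.20/2⌋ = 6; lat ⌊3.41/1⌋ = 3.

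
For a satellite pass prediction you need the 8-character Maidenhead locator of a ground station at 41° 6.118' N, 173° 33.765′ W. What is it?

AN31fc24

Add 180° to longitude and 90° to latitude: 6.43725, 131.10197.
Field: 6.43725/20 → 0 → A, 131.10197/10 → 13 → N; chars AN.
Square: 6.43725/2 → 3, 1.10197/1 → 1; chars 31.
Subsquare: 0.43725/0.0833333 → 5 → f, 0.10197/0.0416667 → 2 → c; chars fc.
Extended square: 0.02058/0.00833333 → 2, 0.01863/0.00416667 → 4; chars 24.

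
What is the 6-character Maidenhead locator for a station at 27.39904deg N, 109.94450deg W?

Shift to the Maidenhead origin (180°W, 90°S): lon 70.0555, lat 117.3990.
Field: 70.0555/20 → 3 → D, 117.3990/10 → 11 → L; chars DL.
Square: 10.0555/2 → 5, 7.3990/1 → 7; chars 57.
Subsquare: 0.0555/0.0833333 → 0 → a, 0.3990/0.0416667 → 9 → j; chars aj.

DL57aj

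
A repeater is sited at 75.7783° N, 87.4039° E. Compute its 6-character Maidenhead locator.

NQ35qs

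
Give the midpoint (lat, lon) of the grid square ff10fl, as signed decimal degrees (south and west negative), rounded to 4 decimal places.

-39.5208, -77.5417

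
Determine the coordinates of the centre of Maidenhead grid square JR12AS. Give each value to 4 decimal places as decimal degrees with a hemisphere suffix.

82.7708° N, 2.0417° E

Field J=9, R=17: +9·20° lon, +17·10° lat → SW at lon 0°, lat 80°.
Square 1, 2: +1·2° lon, +2·1° lat → SW at lon 2°, lat 82°.
Subsquare a=0, s=18: +0·0.0833333° lon, +18·0.0416667° lat → SW at lon 2°, lat 82.75°.
Cell spans 0.0833333° lon × 0.0416667° lat. Centre is SW corner plus half of each.
latitude 82.7708° N, longitude 2.0417° E.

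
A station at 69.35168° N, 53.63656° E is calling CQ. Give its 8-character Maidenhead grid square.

Offset from 180°W / 90°S: lon 233.63656°, lat 159.35168°.
Field (20°×10°, letters A–R): 233.63656/20 → 11 → L, 159.35168/10 → 15 → P; chars LP.
Square (2°×1°, digits 0–9): 13.63656/2 → 6, 9.35168/1 → 9; chars 69.
Subsquare (5′×2.5′, letters a–x): 1.63656/0.0833333 → 19 → t, 0.35168/0.0416667 → 8 → i; chars ti.
Extended square (30″×15″, digits 0–9): 0.05323/0.00833333 → 6, 0.01835/0.00416667 → 4; chars 64.

LP69ti64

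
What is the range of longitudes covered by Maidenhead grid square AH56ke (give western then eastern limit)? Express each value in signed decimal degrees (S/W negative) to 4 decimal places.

Field A=0, H=7: +0·20° lon, +7·10° lat → SW at lon -180°, lat -20°.
Square 5, 6: +5·2° lon, +6·1° lat → SW at lon -170°, lat -14°.
Subsquare k=10, e=4: +10·0.0833333° lon, +4·0.0416667° lat → SW at lon -169.167°, lat -13.8333°.
Cell spans 0.0833333° lon × 0.0416667° lat.
west -169.1667, east -169.0833.

-169.1667, -169.0833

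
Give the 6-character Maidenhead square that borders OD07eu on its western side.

OD07du

Longitude subsquare e = 4; −1 → 3 = d.
The latitude characters are unchanged.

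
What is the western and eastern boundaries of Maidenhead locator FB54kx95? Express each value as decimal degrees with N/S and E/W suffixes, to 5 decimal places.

Field F=5, B=1: +5·20° lon, +1·10° lat → SW at lon -80°, lat -80°.
Square 5, 4: +5·2° lon, +4·1° lat → SW at lon -70°, lat -76°.
Subsquare k=10, x=23: +10·0.0833333° lon, +23·0.0416667° lat → SW at lon -69.1667°, lat -75.0417°.
Extended square 9, 5: +9·0.00833333° lon, +5·0.00416667° lat → SW at lon -69.0917°, lat -75.0208°.
Cell spans 0.00833333° lon × 0.00416667° lat.
west 69.09167° W, east 69.08333° W.

69.09167° W, 69.08333° W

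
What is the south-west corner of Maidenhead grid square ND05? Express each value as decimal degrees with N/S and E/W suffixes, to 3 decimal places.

55.000° S, 80.000° E

Field N=13, D=3: +13·20° lon, +3·10° lat → SW at lon 80°, lat -60°.
Square 0, 5: +0·2° lon, +5·1° lat → SW at lon 80°, lat -55°.
latitude 55.000° S, longitude 80.000° E.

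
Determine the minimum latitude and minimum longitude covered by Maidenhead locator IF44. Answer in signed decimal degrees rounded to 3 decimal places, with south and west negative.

-36.000, -12.000

Field I=8, F=5: +8·20° lon, +5·10° lat → SW at lon -20°, lat -40°.
Square 4, 4: +4·2° lon, +4·1° lat → SW at lon -12°, lat -36°.
latitude -36.000, longitude -12.000.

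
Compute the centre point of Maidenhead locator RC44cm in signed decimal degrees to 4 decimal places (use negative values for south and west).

-65.4792, 168.2083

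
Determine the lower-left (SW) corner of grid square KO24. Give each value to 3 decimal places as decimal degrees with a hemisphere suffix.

Field K=10, O=14: +10·20° lon, +14·10° lat → SW at lon 20°, lat 50°.
Square 2, 4: +2·2° lon, +4·1° lat → SW at lon 24°, lat 54°.
latitude 54.000° N, longitude 24.000° E.

54.000° N, 24.000° E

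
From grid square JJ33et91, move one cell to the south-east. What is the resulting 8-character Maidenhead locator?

Longitude extended square 9; +1 → 10, wraps to 0, carry into subsquare.
Longitude subsquare e = 4; +1 → 5 = f.
Latitude extended square 1; −1 → 0.

JJ33ft00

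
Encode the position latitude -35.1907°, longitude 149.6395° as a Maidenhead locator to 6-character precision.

QF44tt

Offset from 180°W / 90°S: lon 329.6395°, lat 54.8093°.
Field: lon ⌊329.6395/20⌋ = 16 → Q; lat ⌊54.8093/10⌋ = 5 → F.
Square: lon ⌊9.6395/2⌋ = 4; lat ⌊4.8093/1⌋ = 4.
Subsquare: lon ⌊1.6395/0.0833333⌋ = 19 → t; lat ⌊0.8093/0.0416667⌋ = 19 → t.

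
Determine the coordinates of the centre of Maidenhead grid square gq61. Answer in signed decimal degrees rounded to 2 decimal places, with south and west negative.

71.50, -47.00

Field G=6, Q=16: +6·20° lon, +16·10° lat → SW at lon -60°, lat 70°.
Square 6, 1: +6·2° lon, +1·1° lat → SW at lon -48°, lat 71°.
Cell spans 2° lon × 1° lat. Centre is SW corner plus half of each.
latitude 71.50, longitude -47.00.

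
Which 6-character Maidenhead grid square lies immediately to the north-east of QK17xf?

Longitude subsquare x = 23; +1 → 24, wraps to 0 = a, carry into square.
Longitude square 1; +1 → 2.
Latitude subsquare f = 5; +1 → 6 = g.

QK27ag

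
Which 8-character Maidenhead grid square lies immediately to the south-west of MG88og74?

Longitude extended square 7; −1 → 6.
Latitude extended square 4; −1 → 3.

MG88og63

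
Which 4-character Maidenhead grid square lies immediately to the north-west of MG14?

MG05

Longitude square 1; −1 → 0.
Latitude square 4; +1 → 5.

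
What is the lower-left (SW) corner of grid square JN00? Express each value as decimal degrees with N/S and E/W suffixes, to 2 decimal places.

40.00° N, 0.00° E

Field J=9, N=13: +9·20° lon, +13·10° lat → SW at lon 0°, lat 40°.
Square 0, 0: +0·2° lon, +0·1° lat → SW at lon 0°, lat 40°.
latitude 40.00° N, longitude 0.00° E.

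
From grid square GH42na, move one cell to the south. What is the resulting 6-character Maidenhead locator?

GH41nx

Latitude subsquare a = 0; −1 → -1, wraps to 23 = x, carry into square.
Latitude square 2; −1 → 1.
The longitude characters are unchanged.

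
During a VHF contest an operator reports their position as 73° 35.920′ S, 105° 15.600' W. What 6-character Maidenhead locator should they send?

Add 180° to longitude and 90° to latitude: 74.7400, 16.4013.
Field: 74.7400/20 → 3 → D, 16.4013/10 → 1 → B; chars DB.
Square: 14.7400/2 → 7, 6.4013/1 → 6; chars 76.
Subsquare: 0.7400/0.0833333 → 8 → i, 0.4013/0.0416667 → 9 → j; chars ij.

DB76ij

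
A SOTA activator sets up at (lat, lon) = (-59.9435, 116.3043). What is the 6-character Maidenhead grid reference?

Offset from 180°W / 90°S: lon 296.3043°, lat 30.0565°.
Field: 296.3043/20 → 14 → O, 30.0565/10 → 3 → D; chars OD.
Square: 16.3043/2 → 8, 0.0565/1 → 0; chars 80.
Subsquare: 0.3043/0.0833333 → 3 → d, 0.0565/0.0416667 → 1 → b; chars db.

OD80db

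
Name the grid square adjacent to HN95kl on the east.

HN95ll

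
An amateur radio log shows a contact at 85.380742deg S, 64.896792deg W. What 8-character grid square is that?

FA74no28

Offset from 180°W / 90°S: lon 115.10321°, lat 4.61926°.
Field: lon ⌊115.10321/20⌋ = 5 → F; lat ⌊4.61926/10⌋ = 0 → A.
Square: lon ⌊15.10321/2⌋ = 7; lat ⌊4.61926/1⌋ = 4.
Subsquare: lon ⌊1.10321/0.0833333⌋ = 13 → n; lat ⌊0.61926/0.0416667⌋ = 14 → o.
Extended square: lon ⌊0.01987/0.00833333⌋ = 2; lat ⌊0.03592/0.00416667⌋ = 8.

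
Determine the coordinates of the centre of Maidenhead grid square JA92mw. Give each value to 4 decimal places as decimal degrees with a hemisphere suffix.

87.0625° S, 19.0417° E

Field J=9, A=0: +9·20° lon, +0·10° lat → SW at lon 0°, lat -90°.
Square 9, 2: +9·2° lon, +2·1° lat → SW at lon 18°, lat -88°.
Subsquare m=12, w=22: +12·0.0833333° lon, +22·0.0416667° lat → SW at lon 19°, lat -87.0833°.
Cell spans 0.0833333° lon × 0.0416667° lat. Centre is SW corner plus half of each.
latitude 87.0625° S, longitude 19.0417° E.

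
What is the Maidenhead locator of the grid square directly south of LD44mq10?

Latitude extended square 0; −1 → -1, wraps to 9, carry into subsquare.
Latitude subsquare q = 16; −1 → 15 = p.
The longitude characters are unchanged.

LD44mp19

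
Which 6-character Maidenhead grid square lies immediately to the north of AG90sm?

Latitude subsquare m = 12; +1 → 13 = n.
The longitude characters are unchanged.

AG90sn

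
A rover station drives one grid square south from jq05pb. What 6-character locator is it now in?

Latitude subsquare b = 1; −1 → 0 = a.
The longitude characters are unchanged.

JQ05pa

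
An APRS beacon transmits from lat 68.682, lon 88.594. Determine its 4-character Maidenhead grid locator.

NP48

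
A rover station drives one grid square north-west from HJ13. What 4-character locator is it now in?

Longitude square 1; −1 → 0.
Latitude square 3; +1 → 4.

HJ04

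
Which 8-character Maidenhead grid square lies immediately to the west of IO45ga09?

IO45fa99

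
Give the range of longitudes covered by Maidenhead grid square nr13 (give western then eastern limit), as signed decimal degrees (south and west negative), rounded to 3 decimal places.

82.000, 84.000

Field N=13, R=17: +13·20° lon, +17·10° lat → SW at lon 80°, lat 80°.
Square 1, 3: +1·2° lon, +3·1° lat → SW at lon 82°, lat 83°.
Cell spans 2° lon × 1° lat.
west 82.000, east 84.000.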